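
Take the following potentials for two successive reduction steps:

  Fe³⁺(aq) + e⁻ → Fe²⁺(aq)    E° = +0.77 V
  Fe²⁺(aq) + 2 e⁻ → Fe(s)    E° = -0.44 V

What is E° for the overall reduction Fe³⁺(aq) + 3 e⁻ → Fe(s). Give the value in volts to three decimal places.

-0.037 V

Since ΔG° = −nFE° is additive over sequential reductions, n₃E°₃ = n₁E°₁ + n₂E°₂.
E°₃ = (1×+0.77 + 2×-0.44) / 3 = (-0.110) / 3 = -0.037 V.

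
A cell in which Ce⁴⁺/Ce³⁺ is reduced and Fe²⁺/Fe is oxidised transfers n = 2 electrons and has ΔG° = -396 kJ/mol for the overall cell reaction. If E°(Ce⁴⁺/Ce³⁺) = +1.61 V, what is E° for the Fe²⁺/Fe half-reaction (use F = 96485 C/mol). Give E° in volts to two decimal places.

-0.44 V

E°cell = −ΔG°/(nF) = −(-396×10³)/((2)(96485)) = +2.052 V.
Since Ce⁴⁺/Ce³⁺ is the cathode and Fe²⁺/Fe the anode, E°cell = E°(Ce⁴⁺/Ce³⁺) − E°(Fe²⁺/Fe).
So E°(Fe²⁺/Fe) = E°(Ce⁴⁺/Ce³⁺) − E°cell = (+1.61) − (+2.052) = -0.44 V.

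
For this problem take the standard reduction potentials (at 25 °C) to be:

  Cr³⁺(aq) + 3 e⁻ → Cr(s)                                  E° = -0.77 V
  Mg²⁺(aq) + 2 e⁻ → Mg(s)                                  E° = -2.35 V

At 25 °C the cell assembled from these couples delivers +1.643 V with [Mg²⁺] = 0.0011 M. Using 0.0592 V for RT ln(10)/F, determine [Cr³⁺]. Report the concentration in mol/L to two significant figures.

Cr³⁺/Cr is the cathode, Mg²⁺/Mg the anode: E°cell = +1.58 V, n = 6.
Overall reaction: 2 Cr³⁺(aq) + 3 Mg(s) → 2 Cr(s) + 3 Mg²⁺(aq); Q = [Mg²⁺]^3/[Cr³⁺]^2.
From E = E° − (0.0592/n) log Q: log Q = (E° − E)·n/0.0592 = (+1.58 − (+1.643))·6/0.0592 = -6.3851.
So 2·log[Cr³⁺] = 3·log(0.0011) − log Q = -8.8758 − (-6.3851) = -2.4907; log[Cr³⁺] = -2.4907 / 2 = -1.2453; [Cr³⁺] = 10^(-1.2453) ≈ 0.057 M.

0.057 M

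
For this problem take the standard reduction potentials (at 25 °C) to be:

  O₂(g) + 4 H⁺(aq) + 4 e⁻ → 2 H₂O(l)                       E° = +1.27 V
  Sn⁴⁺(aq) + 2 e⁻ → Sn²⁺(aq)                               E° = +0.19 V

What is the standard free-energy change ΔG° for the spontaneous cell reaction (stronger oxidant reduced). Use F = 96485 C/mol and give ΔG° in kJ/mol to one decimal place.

-416.8 kJ/mol

O₂/H₂O (E° = +1.27 V) is the cathode; Sn⁴⁺/Sn²⁺ (E° = +0.19 V) is the anode, so E°cell = +1.08 V.
Balancing electrons gives n = 4 (lcm of 4 and 2).
ΔG° = −nFE° = −(4)(96485)(+1.08) = -416,815 J = -416.8 kJ/mol.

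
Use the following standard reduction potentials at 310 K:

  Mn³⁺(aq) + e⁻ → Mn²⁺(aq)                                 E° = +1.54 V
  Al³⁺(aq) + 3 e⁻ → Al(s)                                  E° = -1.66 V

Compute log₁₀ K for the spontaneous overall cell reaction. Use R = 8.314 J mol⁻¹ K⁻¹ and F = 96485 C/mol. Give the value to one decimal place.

156.1

Cathode: Mn³⁺/Mn²⁺; anode: Al³⁺/Al. E°cell = (+1.54) − (-1.66) = +3.20 V, with n = 3.
ΔG° = −nFE° = −RT ln K, so ln K = nFE°/(RT) = (3)(96485)(+3.20) / ((8.314)(310)) = 359.384.
log₁₀ K = 359.384 / ln 10 = 156.1.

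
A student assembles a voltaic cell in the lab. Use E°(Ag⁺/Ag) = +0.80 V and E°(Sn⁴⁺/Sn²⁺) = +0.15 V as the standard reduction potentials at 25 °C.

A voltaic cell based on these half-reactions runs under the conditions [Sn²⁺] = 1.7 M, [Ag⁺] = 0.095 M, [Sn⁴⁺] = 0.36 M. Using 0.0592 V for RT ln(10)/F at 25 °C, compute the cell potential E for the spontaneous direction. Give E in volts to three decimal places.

Ag⁺/Ag is the cathode (higher E°), Sn⁴⁺/Sn²⁺ the anode: E°cell = +0.80 − (+0.15) = +0.65 V, n = 2.
Overall: 2 Ag⁺(aq) + Sn²⁺(aq) → 2 Ag(s) + Sn⁴⁺(aq)
Q = [Sn⁴⁺] / ([Ag⁺]^2·[Sn²⁺]); log Q = 1.370.
E = E° − (0.0592/n) log Q = +0.65 − (0.0592/2)(1.370) = +0.609 V.

+0.609 V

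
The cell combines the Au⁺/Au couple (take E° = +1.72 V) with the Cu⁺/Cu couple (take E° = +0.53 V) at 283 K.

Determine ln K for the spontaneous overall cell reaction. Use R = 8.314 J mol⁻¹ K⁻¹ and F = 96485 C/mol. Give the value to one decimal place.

48.8

Cathode: Au⁺/Au; anode: Cu⁺/Cu. E°cell = (+1.72) − (+0.53) = +1.19 V, with n = 1.
ΔG° = −nFE° = −RT ln K, so ln K = nFE°/(RT) = (1)(96485)(+1.19) / ((8.314)(283)) = 48.799.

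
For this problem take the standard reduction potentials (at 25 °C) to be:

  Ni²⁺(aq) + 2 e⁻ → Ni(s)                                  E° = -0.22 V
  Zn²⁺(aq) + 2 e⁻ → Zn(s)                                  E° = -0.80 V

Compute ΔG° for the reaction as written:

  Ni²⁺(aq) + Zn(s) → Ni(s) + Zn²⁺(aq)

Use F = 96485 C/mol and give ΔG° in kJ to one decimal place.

As written, Ni²⁺/Ni is reduced (cathode) and Zn²⁺/Zn is oxidised (anode), so E°cell = (-0.22) − (-0.80) = +0.58 V.
Balancing electrons gives n = 2.
ΔG° = −nFE° = −(2)(96485)(+0.58) = -111,923 J = -111.9 kJ.

-111.9 kJ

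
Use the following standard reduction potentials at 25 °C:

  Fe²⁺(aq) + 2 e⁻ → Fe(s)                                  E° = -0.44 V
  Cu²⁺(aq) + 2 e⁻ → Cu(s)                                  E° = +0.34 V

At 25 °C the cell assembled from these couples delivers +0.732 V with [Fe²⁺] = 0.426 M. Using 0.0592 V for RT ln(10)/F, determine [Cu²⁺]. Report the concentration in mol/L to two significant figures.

Cu²⁺/Cu is the cathode, Fe²⁺/Fe the anode: E°cell = +0.78 V, n = 2.
Overall reaction: Cu²⁺(aq) + Fe(s) → Cu(s) + Fe²⁺(aq); Q = [Fe²⁺]^1/[Cu²⁺]^1.
From E = E° − (0.0592/n) log Q: log Q = (E° − E)·n/0.0592 = (+0.78 − (+0.732))·2/0.0592 = 1.6216.
So 1·log[Cu²⁺] = 1·log(0.426) − log Q = -0.3706 − (1.6216) = -1.9922; [Cu²⁺] = 10^(-1.9922) ≈ 0.010 M.

0.010 M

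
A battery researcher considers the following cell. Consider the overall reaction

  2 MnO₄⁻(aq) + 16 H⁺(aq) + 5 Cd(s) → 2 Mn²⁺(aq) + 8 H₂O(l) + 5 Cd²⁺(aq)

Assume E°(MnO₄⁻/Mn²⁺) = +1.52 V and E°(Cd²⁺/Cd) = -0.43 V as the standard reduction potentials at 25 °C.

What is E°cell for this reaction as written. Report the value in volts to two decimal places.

The MnO₄⁻/Mn²⁺ couple has the higher reduction potential, so it is the cathode; Cd²⁺/Cd is oxidised at the anode.
E°cell = E°(cathode) − E°(anode) = (+1.52) − (-0.43) = +1.95 V.

+1.95 V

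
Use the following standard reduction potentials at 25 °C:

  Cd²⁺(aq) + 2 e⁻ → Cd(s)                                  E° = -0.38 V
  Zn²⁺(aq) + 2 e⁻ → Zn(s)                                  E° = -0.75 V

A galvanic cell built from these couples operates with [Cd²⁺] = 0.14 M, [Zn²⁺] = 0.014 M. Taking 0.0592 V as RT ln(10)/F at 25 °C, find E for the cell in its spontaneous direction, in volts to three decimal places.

Cd²⁺/Cd is the cathode (higher E°), Zn²⁺/Zn the anode: E°cell = -0.38 − (-0.75) = +0.37 V, n = 2.
Overall: Cd²⁺(aq) + Zn(s) → Cd(s) + Zn²⁺(aq)
Q = [Zn²⁺] / ([Cd²⁺]); log Q = -1.000.
E = E° − (0.0592/n) log Q = +0.37 − (0.0592/2)(-1.000) = +0.400 V.

+0.400 V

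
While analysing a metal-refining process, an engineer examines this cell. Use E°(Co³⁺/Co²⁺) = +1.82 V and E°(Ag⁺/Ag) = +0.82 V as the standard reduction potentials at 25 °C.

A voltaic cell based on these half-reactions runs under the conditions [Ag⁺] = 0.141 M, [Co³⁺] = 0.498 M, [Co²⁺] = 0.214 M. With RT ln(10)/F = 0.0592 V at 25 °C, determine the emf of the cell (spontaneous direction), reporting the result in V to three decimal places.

+1.072 V

Co³⁺/Co²⁺ is the cathode (higher E°), Ag⁺/Ag the anode: E°cell = +1.82 − (+0.82) = +1.00 V, n = 1.
Overall: Co³⁺(aq) + Ag(s) → Co²⁺(aq) + Ag⁺(aq)
Q = [Co²⁺]·[Ag⁺] / ([Co³⁺]); log Q = -1.218.
E = E° − (0.0592/n) log Q = +1.00 − (0.0592/1)(-1.218) = +1.072 V.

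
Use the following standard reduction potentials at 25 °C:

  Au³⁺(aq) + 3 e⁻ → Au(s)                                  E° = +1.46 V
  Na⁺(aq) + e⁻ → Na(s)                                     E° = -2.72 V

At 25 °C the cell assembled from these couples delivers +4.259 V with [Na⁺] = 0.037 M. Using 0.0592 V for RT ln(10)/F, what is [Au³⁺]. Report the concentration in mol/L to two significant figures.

0.51 M

Au³⁺/Au is the cathode, Na⁺/Na the anode: E°cell = +4.18 V, n = 3.
Overall reaction: Au³⁺(aq) + 3 Na(s) → Au(s) + 3 Na⁺(aq); Q = [Na⁺]^3/[Au³⁺]^1.
From E = E° − (0.0592/n) log Q: log Q = (E° − E)·n/0.0592 = (+4.18 − (+4.259))·3/0.0592 = -4.0034.
So 1·log[Au³⁺] = 3·log(0.037) − log Q = -4.2954 − (-4.0034) = -0.2920; [Au³⁺] = 10^(-0.2920) ≈ 0.51 M.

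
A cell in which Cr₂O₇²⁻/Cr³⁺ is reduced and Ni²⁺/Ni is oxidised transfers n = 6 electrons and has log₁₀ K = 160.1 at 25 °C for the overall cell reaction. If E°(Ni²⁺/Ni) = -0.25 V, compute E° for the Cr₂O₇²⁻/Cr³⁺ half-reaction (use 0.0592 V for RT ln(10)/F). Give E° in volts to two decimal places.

E°cell = (0.0592/n)·log K = (0.0592/6)(160.1) = +1.580 V.
Since Cr₂O₇²⁻/Cr³⁺ is the cathode and Ni²⁺/Ni the anode, E°cell = E°(Cr₂O₇²⁻/Cr³⁺) − E°(Ni²⁺/Ni).
So E°(Cr₂O₇²⁻/Cr³⁺) = E°cell + E°(Ni²⁺/Ni) = +1.580 + (-0.25) = +1.33 V.

+1.33 V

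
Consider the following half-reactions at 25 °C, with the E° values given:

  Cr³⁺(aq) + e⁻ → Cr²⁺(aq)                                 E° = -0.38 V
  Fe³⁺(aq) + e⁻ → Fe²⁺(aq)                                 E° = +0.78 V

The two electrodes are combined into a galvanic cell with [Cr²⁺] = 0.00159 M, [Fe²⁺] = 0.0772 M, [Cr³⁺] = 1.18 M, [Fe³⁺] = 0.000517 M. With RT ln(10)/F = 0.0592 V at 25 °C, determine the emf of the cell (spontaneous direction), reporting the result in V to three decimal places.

Fe³⁺/Fe²⁺ is the cathode (higher E°), Cr³⁺/Cr²⁺ the anode: E°cell = +0.78 − (-0.38) = +1.16 V, n = 1.
Overall: Fe³⁺(aq) + Cr²⁺(aq) → Fe²⁺(aq) + Cr³⁺(aq)
Q = [Fe²⁺]·[Cr³⁺] / ([Fe³⁺]·[Cr²⁺]); log Q = 5.045.
E = E° − (0.0592/n) log Q = +1.16 − (0.0592/1)(5.045) = +0.861 V.

+0.861 V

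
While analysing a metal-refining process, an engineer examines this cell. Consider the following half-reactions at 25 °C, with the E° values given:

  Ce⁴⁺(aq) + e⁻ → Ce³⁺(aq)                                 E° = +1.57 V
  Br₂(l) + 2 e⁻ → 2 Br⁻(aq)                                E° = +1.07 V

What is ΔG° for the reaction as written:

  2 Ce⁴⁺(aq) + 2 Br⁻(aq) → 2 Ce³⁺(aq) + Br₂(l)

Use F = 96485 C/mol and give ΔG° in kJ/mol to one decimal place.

-96.5 kJ/mol

As written, Ce⁴⁺/Ce³⁺ is reduced (cathode) and Br₂/Br⁻ is oxidised (anode), so E°cell = (+1.57) − (+1.07) = +0.50 V.
Balancing electrons gives n = 2.
ΔG° = −nFE° = −(2)(96485)(+0.50) = -96,485 J = -96.5 kJ/mol.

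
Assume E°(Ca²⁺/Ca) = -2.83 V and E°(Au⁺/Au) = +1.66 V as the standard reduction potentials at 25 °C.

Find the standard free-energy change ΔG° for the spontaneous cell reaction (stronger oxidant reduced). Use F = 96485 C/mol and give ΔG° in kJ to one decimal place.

-866.4 kJ

Au⁺/Au (E° = +1.66 V) is the cathode; Ca²⁺/Ca (E° = -2.83 V) is the anode, so E°cell = +4.49 V.
Balancing electrons gives n = 2 (lcm of 1 and 2).
ΔG° = −nFE° = −(2)(96485)(+4.49) = -866,435 J = -866.4 kJ.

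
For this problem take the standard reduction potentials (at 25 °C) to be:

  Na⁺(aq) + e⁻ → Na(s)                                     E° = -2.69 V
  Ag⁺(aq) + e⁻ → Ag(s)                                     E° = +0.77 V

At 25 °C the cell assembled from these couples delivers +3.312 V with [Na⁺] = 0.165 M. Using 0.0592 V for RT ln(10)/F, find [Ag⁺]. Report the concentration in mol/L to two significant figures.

0.00052 M

Ag⁺/Ag is the cathode, Na⁺/Na the anode: E°cell = +3.46 V, n = 1.
Overall reaction: Ag⁺(aq) + Na(s) → Ag(s) + Na⁺(aq); Q = [Na⁺]^1/[Ag⁺]^1.
From E = E° − (0.0592/n) log Q: log Q = (E° − E)·n/0.0592 = (+3.46 − (+3.312))·1/0.0592 = 2.5000.
So 1·log[Ag⁺] = 1·log(0.165) − log Q = -0.7825 − (2.5000) = -3.2825; [Ag⁺] = 10^(-3.2825) ≈ 0.00052 M.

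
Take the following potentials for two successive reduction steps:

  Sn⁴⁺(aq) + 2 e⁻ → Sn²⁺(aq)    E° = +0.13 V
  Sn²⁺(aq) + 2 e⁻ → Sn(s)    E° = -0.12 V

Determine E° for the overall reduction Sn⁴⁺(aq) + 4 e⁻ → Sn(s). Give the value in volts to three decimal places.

+0.005 V

Standard free energies of sequential steps add: ΔG°₃ = ΔG°₁ + ΔG°₂, so n₃E°₃ = n₁E°₁ + n₂E°₂.
E°₃ = (2×+0.13 + 2×-0.12) / 4 = (+0.020) / 4 = +0.005 V.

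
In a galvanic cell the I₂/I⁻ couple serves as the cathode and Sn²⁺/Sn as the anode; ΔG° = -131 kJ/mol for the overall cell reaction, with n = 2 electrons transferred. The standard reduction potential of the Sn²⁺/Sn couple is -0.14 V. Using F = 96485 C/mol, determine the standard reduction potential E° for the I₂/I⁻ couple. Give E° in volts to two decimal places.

E°cell = −ΔG°/(nF) = −(-131×10³)/((2)(96485)) = +0.679 V.
Since I₂/I⁻ is the cathode and Sn²⁺/Sn the anode, E°cell = E°(I₂/I⁻) − E°(Sn²⁺/Sn).
So E°(I₂/I⁻) = E°cell + E°(Sn²⁺/Sn) = +0.679 + (-0.14) = +0.54 V.

+0.54 V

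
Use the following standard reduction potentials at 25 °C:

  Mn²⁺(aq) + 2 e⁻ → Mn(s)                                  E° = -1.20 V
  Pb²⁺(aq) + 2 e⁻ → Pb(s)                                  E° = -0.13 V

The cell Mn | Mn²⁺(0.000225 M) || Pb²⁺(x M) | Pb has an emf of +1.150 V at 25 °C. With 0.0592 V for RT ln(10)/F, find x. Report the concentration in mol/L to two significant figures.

Pb²⁺/Pb is the cathode, Mn²⁺/Mn the anode: E°cell = +1.07 V, n = 2.
Overall reaction: Pb²⁺(aq) + Mn(s) → Pb(s) + Mn²⁺(aq); Q = [Mn²⁺]^1/[Pb²⁺]^1.
From E = E° − (0.0592/n) log Q: log Q = (E° − E)·n/0.0592 = (+1.07 − (+1.150))·2/0.0592 = -2.7027.
So 1·log[Pb²⁺] = 1·log(0.000225) − log Q = -3.6478 − (-2.7027) = -0.9451; [Pb²⁺] = 10^(-0.9451) ≈ 0.11 M.

0.11 M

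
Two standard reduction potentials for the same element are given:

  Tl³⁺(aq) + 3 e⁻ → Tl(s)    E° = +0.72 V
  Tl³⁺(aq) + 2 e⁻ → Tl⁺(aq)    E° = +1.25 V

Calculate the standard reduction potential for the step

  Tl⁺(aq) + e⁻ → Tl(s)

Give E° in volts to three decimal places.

-0.340 V

Sequential free energies add, so n₃E°₃ = n₁E°₁ + n₂E°₂.
With n₃ = 3, and the known step contributing 2×(+1.25) V, the unknown satisfies 1·E° = 3×(+0.72) − 2×(+1.25) = -0.340.
E° = -0.340 / 1 = -0.340 V.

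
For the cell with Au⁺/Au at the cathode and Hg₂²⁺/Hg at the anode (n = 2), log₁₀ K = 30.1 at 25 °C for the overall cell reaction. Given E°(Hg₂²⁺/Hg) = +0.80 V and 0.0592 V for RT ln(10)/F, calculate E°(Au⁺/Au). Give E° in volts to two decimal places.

+1.69 V

E°cell = (0.0592/n)·log K = (0.0592/2)(30.1) = +0.891 V.
Since Au⁺/Au is the cathode and Hg₂²⁺/Hg the anode, E°cell = E°(Au⁺/Au) − E°(Hg₂²⁺/Hg).
So E°(Au⁺/Au) = E°cell + E°(Hg₂²⁺/Hg) = +0.891 + (+0.80) = +1.69 V.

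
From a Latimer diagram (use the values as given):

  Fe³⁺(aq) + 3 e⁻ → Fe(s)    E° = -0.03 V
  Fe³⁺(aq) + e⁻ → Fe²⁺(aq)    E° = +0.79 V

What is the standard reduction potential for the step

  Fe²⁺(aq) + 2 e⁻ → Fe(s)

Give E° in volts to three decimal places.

Sequential free energies add, so n₃E°₃ = n₁E°₁ + n₂E°₂.
With n₃ = 3, and the known step contributing 1×(+0.79) V, the unknown satisfies 2·E° = 3×(-0.03) − 1×(+0.79) = -0.880.
E° = -0.880 / 2 = -0.440 V.

-0.440 V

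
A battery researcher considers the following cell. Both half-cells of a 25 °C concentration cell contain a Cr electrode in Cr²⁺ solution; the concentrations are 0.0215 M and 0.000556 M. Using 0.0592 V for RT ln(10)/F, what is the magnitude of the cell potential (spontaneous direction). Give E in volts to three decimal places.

For a concentration cell E°cell = 0. The 0.0215 M side is the cathode (reduction is favoured where [Cr²⁺] is higher).
With n = 2, E = −(0.0592/2) log([Cr²⁺]ₐₙ/[Cr²⁺]꜀ₐₜ) = −(0.0592/2) log(0.000556/0.0215) = −(0.0592/2)(-1.587) = +0.047 V.

+0.047 V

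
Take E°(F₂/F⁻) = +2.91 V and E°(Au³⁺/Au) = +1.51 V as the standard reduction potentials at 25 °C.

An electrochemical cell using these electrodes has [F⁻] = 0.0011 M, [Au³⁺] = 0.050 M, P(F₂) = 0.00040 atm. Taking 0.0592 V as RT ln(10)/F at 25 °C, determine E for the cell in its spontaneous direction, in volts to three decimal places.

+1.500 V

F₂/F⁻ is the cathode (higher E°), Au³⁺/Au the anode: E°cell = +2.91 − (+1.51) = +1.40 V, n = 6.
Overall: 3 F₂(g) + 2 Au(s) → 6 F⁻(aq) + 2 Au³⁺(aq)
Q = [F⁻]^6·[Au³⁺]^2 / (P(F₂)^3); log Q = -10.160.
E = E° − (0.0592/n) log Q = +1.40 − (0.0592/6)(-10.160) = +1.500 V.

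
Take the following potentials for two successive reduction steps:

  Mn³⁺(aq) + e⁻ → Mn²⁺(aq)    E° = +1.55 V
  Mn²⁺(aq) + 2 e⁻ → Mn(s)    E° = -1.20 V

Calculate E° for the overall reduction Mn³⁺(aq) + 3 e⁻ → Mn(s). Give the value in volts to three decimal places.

Standard free energies of sequential steps add: ΔG°₃ = ΔG°₁ + ΔG°₂, so n₃E°₃ = n₁E°₁ + n₂E°₂.
E°₃ = (1×+1.55 + 2×-1.20) / 3 = (-0.850) / 3 = -0.283 V.

-0.283 V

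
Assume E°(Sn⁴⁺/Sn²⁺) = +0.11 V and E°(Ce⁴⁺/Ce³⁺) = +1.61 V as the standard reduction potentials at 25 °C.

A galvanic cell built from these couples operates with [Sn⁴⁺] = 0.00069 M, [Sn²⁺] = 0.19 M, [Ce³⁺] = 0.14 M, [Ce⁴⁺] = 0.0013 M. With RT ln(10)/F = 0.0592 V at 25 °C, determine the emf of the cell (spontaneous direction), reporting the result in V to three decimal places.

Ce⁴⁺/Ce³⁺ is the cathode (higher E°), Sn⁴⁺/Sn²⁺ the anode: E°cell = +1.61 − (+0.11) = +1.50 V, n = 2.
Overall: 2 Ce⁴⁺(aq) + Sn²⁺(aq) → 2 Ce³⁺(aq) + Sn⁴⁺(aq)
Q = [Ce³⁺]^2·[Sn⁴⁺] / ([Ce⁴⁺]^2·[Sn²⁺]); log Q = 1.624.
E = E° − (0.0592/n) log Q = +1.50 − (0.0592/2)(1.624) = +1.452 V.

+1.452 V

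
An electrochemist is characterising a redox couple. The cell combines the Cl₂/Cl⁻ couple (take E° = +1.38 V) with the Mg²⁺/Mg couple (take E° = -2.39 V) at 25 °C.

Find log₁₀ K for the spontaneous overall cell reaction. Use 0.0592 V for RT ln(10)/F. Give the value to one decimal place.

127.4

Cathode: Cl₂/Cl⁻; anode: Mg²⁺/Mg. E°cell = +3.77 V, n = 2.
log K = nE°cell / 0.0592 = (2)(+3.77) / 0.0592 = 127.4.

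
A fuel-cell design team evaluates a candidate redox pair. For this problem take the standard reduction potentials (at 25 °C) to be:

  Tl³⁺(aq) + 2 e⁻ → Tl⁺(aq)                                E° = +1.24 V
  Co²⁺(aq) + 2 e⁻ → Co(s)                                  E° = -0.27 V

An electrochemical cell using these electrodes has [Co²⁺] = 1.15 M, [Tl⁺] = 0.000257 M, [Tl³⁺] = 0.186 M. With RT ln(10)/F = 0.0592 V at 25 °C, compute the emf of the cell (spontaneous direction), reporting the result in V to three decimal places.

Tl³⁺/Tl⁺ is the cathode (higher E°), Co²⁺/Co the anode: E°cell = +1.24 − (-0.27) = +1.51 V, n = 2.
Overall: Tl³⁺(aq) + Co(s) → Tl⁺(aq) + Co²⁺(aq)
Q = [Tl⁺]·[Co²⁺] / ([Tl³⁺]); log Q = -2.799.
E = E° − (0.0592/n) log Q = +1.51 − (0.0592/2)(-2.799) = +1.593 V.

+1.593 V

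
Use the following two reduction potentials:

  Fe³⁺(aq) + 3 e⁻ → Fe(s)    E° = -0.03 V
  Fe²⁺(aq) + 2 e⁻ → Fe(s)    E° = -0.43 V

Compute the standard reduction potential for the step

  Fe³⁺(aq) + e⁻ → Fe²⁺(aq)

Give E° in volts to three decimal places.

Sequential free energies add, so n₃E°₃ = n₁E°₁ + n₂E°₂.
With n₃ = 3, and the known step contributing 2×(-0.43) V, the unknown satisfies 1·E° = 3×(-0.03) − 2×(-0.43) = +0.770.
E° = +0.770 / 1 = +0.770 V.

+0.770 V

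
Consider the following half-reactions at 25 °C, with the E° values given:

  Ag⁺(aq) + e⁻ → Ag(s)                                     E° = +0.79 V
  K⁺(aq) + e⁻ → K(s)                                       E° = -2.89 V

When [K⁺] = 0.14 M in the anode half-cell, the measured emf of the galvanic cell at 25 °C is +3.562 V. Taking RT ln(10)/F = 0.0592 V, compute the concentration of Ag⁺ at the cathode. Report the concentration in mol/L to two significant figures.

0.0014 M

Ag⁺/Ag is the cathode, K⁺/K the anode: E°cell = +3.68 V, n = 1.
Overall reaction: Ag⁺(aq) + K(s) → Ag(s) + K⁺(aq); Q = [K⁺]^1/[Ag⁺]^1.
From E = E° − (0.0592/n) log Q: log Q = (E° − E)·n/0.0592 = (+3.68 − (+3.562))·1/0.0592 = 1.9932.
So 1·log[Ag⁺] = 1·log(0.14) − log Q = -0.8539 − (1.9932) = -2.8471; [Ag⁺] = 10^(-2.8471) ≈ 0.0014 M.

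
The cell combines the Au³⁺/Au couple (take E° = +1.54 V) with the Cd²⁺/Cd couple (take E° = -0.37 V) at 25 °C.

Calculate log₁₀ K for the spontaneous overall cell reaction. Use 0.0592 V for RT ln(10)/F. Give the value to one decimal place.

193.6

Cathode: Au³⁺/Au; anode: Cd²⁺/Cd. E°cell = +1.91 V, n = 6.
log K = nE°cell / 0.0592 = (6)(+1.91) / 0.0592 = 193.6.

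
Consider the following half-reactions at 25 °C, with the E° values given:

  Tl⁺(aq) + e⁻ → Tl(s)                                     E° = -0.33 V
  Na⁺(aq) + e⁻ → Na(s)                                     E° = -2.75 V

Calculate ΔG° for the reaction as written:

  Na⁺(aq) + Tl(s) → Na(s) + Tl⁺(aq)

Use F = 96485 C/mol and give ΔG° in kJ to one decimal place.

As written, Na⁺/Na is reduced (cathode) and Tl⁺/Tl is oxidised (anode), so E°cell = (-2.75) − (-0.33) = -2.42 V.
Balancing electrons gives n = 1.
ΔG° = −nFE° = −(1)(96485)(-2.42) = 233,494 J = +233.5 kJ.

+233.5 kJ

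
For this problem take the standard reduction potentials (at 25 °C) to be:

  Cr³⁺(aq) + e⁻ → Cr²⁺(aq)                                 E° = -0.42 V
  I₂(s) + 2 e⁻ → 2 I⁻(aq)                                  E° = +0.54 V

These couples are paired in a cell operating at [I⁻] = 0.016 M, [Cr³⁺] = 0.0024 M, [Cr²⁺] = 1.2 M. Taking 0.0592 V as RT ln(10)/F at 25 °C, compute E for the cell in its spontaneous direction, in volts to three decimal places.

+1.226 V

I₂/I⁻ is the cathode (higher E°), Cr³⁺/Cr²⁺ the anode: E°cell = +0.54 − (-0.42) = +0.96 V, n = 2.
Overall: I₂(s) + 2 Cr²⁺(aq) → 2 I⁻(aq) + 2 Cr³⁺(aq)
Q = [I⁻]^2·[Cr³⁺]^2 / ([Cr²⁺]^2); log Q = -8.990.
E = E° − (0.0592/n) log Q = +0.96 − (0.0592/2)(-8.990) = +1.226 V.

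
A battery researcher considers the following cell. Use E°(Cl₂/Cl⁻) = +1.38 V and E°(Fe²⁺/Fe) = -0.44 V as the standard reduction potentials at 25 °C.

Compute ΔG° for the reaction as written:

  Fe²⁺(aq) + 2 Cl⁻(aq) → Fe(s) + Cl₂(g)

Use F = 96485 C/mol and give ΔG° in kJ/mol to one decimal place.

+351.2 kJ/mol

As written, Fe²⁺/Fe is reduced (cathode) and Cl₂/Cl⁻ is oxidised (anode), so E°cell = (-0.44) − (+1.38) = -1.82 V.
Balancing electrons gives n = 2.
ΔG° = −nFE° = −(2)(96485)(-1.82) = 351,205 J = +351.2 kJ/mol.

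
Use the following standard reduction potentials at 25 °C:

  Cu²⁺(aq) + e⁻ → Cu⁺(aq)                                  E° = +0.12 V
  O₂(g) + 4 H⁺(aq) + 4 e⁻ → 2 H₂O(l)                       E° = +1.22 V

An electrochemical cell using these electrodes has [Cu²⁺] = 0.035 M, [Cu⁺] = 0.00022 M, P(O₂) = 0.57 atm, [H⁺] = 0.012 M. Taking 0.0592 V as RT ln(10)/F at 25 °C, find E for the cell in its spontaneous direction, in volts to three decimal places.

O₂/H₂O is the cathode (higher E°), Cu²⁺/Cu⁺ the anode: E°cell = +1.22 − (+0.12) = +1.10 V, n = 4.
Overall: O₂(g) + 4 H⁺(aq) + 4 Cu⁺(aq) → 2 H₂O(l) + 4 Cu²⁺(aq)
Q = [Cu²⁺]^4 / (P(O₂)·[H⁺]^4·[Cu⁺]^4); log Q = 16.734.
E = E° − (0.0592/n) log Q = +1.10 − (0.0592/4)(16.734) = +0.852 V.

+0.852 V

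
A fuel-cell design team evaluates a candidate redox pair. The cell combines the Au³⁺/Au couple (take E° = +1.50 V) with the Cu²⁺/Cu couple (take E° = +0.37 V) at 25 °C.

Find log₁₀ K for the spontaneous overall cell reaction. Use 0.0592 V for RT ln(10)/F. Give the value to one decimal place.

114.5

Cathode: Au³⁺/Au; anode: Cu²⁺/Cu. E°cell = +1.13 V, n = 6.
log K = nE°cell / 0.0592 = (6)(+1.13) / 0.0592 = 114.5.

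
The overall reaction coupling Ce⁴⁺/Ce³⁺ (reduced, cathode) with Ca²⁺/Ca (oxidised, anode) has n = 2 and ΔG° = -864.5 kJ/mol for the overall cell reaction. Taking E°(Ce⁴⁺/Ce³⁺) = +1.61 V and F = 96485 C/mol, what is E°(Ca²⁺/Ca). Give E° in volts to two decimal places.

E°cell = −ΔG°/(nF) = −(-864.5×10³)/((2)(96485)) = +4.480 V.
Since Ce⁴⁺/Ce³⁺ is the cathode and Ca²⁺/Ca the anode, E°cell = E°(Ce⁴⁺/Ce³⁺) − E°(Ca²⁺/Ca).
So E°(Ca²⁺/Ca) = E°(Ce⁴⁺/Ce³⁺) − E°cell = (+1.61) − (+4.480) = -2.87 V.

-2.87 V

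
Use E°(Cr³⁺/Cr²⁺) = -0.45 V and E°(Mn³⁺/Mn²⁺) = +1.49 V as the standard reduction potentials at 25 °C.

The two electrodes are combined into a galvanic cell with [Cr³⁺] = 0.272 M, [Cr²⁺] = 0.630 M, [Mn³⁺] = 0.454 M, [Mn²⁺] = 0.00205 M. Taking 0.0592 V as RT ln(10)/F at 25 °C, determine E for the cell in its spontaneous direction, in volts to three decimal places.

+2.100 V

Mn³⁺/Mn²⁺ is the cathode (higher E°), Cr³⁺/Cr²⁺ the anode: E°cell = +1.49 − (-0.45) = +1.94 V, n = 1.
Overall: Mn³⁺(aq) + Cr²⁺(aq) → Mn²⁺(aq) + Cr³⁺(aq)
Q = [Mn²⁺]·[Cr³⁺] / ([Mn³⁺]·[Cr²⁺]); log Q = -2.710.
E = E° − (0.0592/n) log Q = +1.94 − (0.0592/1)(-2.710) = +2.100 V.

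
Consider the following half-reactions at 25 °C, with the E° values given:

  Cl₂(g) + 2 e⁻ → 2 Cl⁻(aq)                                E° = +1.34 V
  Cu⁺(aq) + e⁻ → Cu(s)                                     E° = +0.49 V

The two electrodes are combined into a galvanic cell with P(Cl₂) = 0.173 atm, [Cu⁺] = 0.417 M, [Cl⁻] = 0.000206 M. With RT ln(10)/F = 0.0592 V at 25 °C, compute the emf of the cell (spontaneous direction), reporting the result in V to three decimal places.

Cl₂/Cl⁻ is the cathode (higher E°), Cu⁺/Cu the anode: E°cell = +1.34 − (+0.49) = +0.85 V, n = 2.
Overall: Cl₂(g) + 2 Cu(s) → 2 Cl⁻(aq) + 2 Cu⁺(aq)
Q = [Cl⁻]^2·[Cu⁺]^2 / (P(Cl₂)); log Q = -7.370.
E = E° − (0.0592/n) log Q = +0.85 − (0.0592/2)(-7.370) = +1.068 V.

+1.068 V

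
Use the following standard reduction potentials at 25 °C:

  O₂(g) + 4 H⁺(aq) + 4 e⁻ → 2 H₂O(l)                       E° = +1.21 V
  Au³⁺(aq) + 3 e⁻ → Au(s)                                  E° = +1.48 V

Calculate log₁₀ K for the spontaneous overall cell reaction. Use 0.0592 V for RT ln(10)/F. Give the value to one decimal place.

Cathode: Au³⁺/Au; anode: O₂/H₂O. E°cell = +0.27 V, n = 12.
log K = nE°cell / 0.0592 = (12)(+0.27) / 0.0592 = 54.7.

54.7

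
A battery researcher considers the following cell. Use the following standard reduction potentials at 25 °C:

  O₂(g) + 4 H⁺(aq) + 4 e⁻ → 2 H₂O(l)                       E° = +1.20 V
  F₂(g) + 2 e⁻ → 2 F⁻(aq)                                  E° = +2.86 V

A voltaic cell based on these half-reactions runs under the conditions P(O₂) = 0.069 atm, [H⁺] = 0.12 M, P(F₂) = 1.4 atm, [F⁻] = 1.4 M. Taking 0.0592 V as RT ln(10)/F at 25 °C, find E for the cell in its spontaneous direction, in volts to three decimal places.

+1.727 V

F₂/F⁻ is the cathode (higher E°), O₂/H₂O the anode: E°cell = +2.86 − (+1.20) = +1.66 V, n = 4.
Overall: 2 F₂(g) + 2 H₂O(l) → 4 F⁻(aq) + O₂(g) + 4 H⁺(aq)
Q = [F⁻]^4·P(O₂)·[H⁺]^4 / (P(F₂)^2); log Q = -4.552.
E = E° − (0.0592/n) log Q = +1.66 − (0.0592/4)(-4.552) = +1.727 V.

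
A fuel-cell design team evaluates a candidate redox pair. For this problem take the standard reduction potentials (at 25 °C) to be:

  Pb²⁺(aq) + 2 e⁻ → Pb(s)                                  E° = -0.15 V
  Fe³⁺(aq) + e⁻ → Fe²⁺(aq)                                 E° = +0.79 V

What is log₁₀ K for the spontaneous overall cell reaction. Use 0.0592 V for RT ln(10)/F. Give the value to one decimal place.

Cathode: Fe³⁺/Fe²⁺; anode: Pb²⁺/Pb. E°cell = +0.94 V, n = 2.
log K = nE°cell / 0.0592 = (2)(+0.94) / 0.0592 = 31.8.

31.8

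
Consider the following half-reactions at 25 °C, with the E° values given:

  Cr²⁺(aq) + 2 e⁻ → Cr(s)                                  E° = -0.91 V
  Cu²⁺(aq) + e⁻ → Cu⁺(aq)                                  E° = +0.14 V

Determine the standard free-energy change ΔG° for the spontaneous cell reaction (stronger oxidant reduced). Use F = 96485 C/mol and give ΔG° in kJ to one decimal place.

Cu²⁺/Cu⁺ (E° = +0.14 V) is the cathode; Cr²⁺/Cr (E° = -0.91 V) is the anode, so E°cell = +1.05 V.
Balancing electrons gives n = 2 (lcm of 1 and 2).
ΔG° = −nFE° = −(2)(96485)(+1.05) = -202,618 J = -202.6 kJ.

-202.6 kJ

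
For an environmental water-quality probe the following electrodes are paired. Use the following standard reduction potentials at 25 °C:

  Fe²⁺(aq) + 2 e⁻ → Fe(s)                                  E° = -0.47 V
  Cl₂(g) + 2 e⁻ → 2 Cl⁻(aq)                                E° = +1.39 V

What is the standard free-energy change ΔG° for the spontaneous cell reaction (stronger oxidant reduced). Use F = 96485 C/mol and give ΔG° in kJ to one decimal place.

-358.9 kJ

Cl₂/Cl⁻ (E° = +1.39 V) is the cathode; Fe²⁺/Fe (E° = -0.47 V) is the anode, so E°cell = +1.86 V.
Balancing electrons gives n = 2 (lcm of 2 and 2).
ΔG° = −nFE° = −(2)(96485)(+1.86) = -358,924 J = -358.9 kJ.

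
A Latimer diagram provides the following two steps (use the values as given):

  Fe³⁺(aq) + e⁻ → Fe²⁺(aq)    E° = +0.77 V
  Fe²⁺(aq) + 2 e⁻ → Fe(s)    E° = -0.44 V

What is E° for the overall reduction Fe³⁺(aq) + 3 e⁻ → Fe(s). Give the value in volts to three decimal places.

Since ΔG° = −nFE° is additive over sequential reductions, n₃E°₃ = n₁E°₁ + n₂E°₂.
E°₃ = (1×+0.77 + 2×-0.44) / 3 = (-0.110) / 3 = -0.037 V.
E° values themselves are not directly additive — weighting by electron count is essential.

-0.037 V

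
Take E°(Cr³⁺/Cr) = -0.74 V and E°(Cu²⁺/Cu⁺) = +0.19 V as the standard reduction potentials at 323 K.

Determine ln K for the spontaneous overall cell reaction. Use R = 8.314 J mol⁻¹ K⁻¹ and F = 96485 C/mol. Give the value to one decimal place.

100.2

Cathode: Cu²⁺/Cu⁺; anode: Cr³⁺/Cr. E°cell = (+0.19) − (-0.74) = +0.93 V, with n = 3.
ΔG° = −nFE° = −RT ln K, so ln K = nFE°/(RT) = (3)(96485)(+0.93) / ((8.314)(323)) = 100.242.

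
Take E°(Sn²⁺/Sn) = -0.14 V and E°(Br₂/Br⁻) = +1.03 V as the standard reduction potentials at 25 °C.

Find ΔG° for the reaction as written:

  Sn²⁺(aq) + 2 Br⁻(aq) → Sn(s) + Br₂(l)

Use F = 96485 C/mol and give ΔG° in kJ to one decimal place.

+225.8 kJ

As written, Sn²⁺/Sn is reduced (cathode) and Br₂/Br⁻ is oxidised (anode), so E°cell = (-0.14) − (+1.03) = -1.17 V.
Balancing electrons gives n = 2.
ΔG° = −nFE° = −(2)(96485)(-1.17) = 225,775 J = +225.8 kJ.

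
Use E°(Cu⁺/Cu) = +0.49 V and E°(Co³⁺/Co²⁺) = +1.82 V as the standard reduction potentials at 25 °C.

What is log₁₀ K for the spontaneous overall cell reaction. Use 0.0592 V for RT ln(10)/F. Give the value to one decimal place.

Cathode: Co³⁺/Co²⁺; anode: Cu⁺/Cu. E°cell = +1.33 V, n = 1.
log K = nE°cell / 0.0592 = (1)(+1.33) / 0.0592 = 22.5.

22.5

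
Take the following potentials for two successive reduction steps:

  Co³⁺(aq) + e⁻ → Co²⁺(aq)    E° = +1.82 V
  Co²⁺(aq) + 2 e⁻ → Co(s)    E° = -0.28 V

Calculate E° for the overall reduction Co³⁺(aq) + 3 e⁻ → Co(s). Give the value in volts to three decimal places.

+0.420 V

Standard free energies of sequential steps add: ΔG°₃ = ΔG°₁ + ΔG°₂, so n₃E°₃ = n₁E°₁ + n₂E°₂.
E°₃ = (1×+1.82 + 2×-0.28) / 3 = (+1.260) / 3 = +0.420 V.
E° values themselves are not directly additive — weighting by electron count is essential.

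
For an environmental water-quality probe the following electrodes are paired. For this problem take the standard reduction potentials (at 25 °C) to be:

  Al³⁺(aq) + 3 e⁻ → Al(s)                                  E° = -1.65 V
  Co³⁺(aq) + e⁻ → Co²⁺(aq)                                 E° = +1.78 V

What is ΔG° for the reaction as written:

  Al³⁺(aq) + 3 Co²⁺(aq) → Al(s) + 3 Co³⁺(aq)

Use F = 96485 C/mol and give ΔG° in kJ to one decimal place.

As written, Al³⁺/Al is reduced (cathode) and Co³⁺/Co²⁺ is oxidised (anode), so E°cell = (-1.65) − (+1.78) = -3.43 V.
Balancing electrons gives n = 3.
ΔG° = −nFE° = −(3)(96485)(-3.43) = 992,831 J = +992.8 kJ.

+992.8 kJ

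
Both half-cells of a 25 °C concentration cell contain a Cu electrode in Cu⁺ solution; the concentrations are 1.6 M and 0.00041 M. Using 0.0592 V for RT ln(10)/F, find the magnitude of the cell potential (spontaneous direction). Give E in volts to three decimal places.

+0.213 V

For a concentration cell E°cell = 0. The 1.6 M side is the cathode (reduction is favoured where [Cu⁺] is higher).
With n = 1, E = −(0.0592/1) log([Cu⁺]ₐₙ/[Cu⁺]꜀ₐₜ) = −(0.0592/1) log(0.00041/1.6) = −(0.0592/1)(-3.591) = +0.213 V.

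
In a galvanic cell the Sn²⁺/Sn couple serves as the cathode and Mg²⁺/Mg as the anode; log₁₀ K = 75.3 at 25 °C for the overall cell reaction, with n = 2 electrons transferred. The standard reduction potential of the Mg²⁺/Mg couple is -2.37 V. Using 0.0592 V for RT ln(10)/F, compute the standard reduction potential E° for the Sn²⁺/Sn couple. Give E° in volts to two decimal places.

E°cell = (0.0592/n)·log K = (0.0592/2)(75.3) = +2.229 V.
Since Sn²⁺/Sn is the cathode and Mg²⁺/Mg the anode, E°cell = E°(Sn²⁺/Sn) − E°(Mg²⁺/Mg).
So E°(Sn²⁺/Sn) = E°cell + E°(Mg²⁺/Mg) = +2.229 + (-2.37) = -0.14 V.

-0.14 V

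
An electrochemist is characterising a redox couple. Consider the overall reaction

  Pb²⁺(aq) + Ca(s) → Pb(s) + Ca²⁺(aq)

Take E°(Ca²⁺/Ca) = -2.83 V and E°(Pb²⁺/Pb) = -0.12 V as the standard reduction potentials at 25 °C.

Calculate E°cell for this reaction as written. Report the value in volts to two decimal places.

The Pb²⁺/Pb couple has the higher reduction potential, so it is the cathode; Ca²⁺/Ca is oxidised at the anode.
E°cell = E°(cathode) − E°(anode) = (-0.12) − (-2.83) = +2.71 V.
Since E°cell > 0, the reaction is spontaneous under standard conditions.

+2.71 V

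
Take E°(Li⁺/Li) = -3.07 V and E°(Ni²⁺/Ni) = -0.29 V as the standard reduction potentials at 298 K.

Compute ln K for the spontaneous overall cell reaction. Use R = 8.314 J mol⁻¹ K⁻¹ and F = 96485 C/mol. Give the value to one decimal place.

Cathode: Ni²⁺/Ni; anode: Li⁺/Li. E°cell = (-0.29) − (-3.07) = +2.78 V, with n = 2.
ΔG° = −nFE° = −RT ln K, so ln K = nFE°/(RT) = (2)(96485)(+2.78) / ((8.314)(298)) = 216.525.

216.5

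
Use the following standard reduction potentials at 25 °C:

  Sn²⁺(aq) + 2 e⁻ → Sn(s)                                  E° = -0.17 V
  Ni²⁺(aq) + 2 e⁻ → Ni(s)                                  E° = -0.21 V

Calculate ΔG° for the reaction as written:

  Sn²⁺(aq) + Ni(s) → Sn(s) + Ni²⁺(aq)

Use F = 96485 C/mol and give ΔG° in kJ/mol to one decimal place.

As written, Sn²⁺/Sn is reduced (cathode) and Ni²⁺/Ni is oxidised (anode), so E°cell = (-0.17) − (-0.21) = +0.04 V.
Balancing electrons gives n = 2.
ΔG° = −nFE° = −(2)(96485)(+0.04) = -7,719 J = -7.7 kJ/mol.

-7.7 kJ/mol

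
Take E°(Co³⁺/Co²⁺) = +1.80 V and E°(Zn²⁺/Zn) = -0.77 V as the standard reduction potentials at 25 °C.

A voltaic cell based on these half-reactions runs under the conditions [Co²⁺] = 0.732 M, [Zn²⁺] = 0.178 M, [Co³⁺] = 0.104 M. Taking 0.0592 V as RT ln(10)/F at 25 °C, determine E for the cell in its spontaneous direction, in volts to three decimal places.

Co³⁺/Co²⁺ is the cathode (higher E°), Zn²⁺/Zn the anode: E°cell = +1.80 − (-0.77) = +2.57 V, n = 2.
Overall: 2 Co³⁺(aq) + Zn(s) → 2 Co²⁺(aq) + Zn²⁺(aq)
Q = [Co²⁺]^2·[Zn²⁺] / ([Co³⁺]^2); log Q = 0.945.
E = E° − (0.0592/n) log Q = +2.57 − (0.0592/2)(0.945) = +2.542 V.

+2.542 V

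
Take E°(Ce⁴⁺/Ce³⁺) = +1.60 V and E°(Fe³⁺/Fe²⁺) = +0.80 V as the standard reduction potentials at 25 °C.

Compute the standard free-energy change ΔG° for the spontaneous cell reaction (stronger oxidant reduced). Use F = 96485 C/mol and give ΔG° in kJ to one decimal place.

-77.2 kJ

Ce⁴⁺/Ce³⁺ (E° = +1.60 V) is the cathode; Fe³⁺/Fe²⁺ (E° = +0.80 V) is the anode, so E°cell = +0.80 V.
Balancing electrons gives n = 1 (lcm of 1 and 1).
ΔG° = −nFE° = −(1)(96485)(+0.80) = -77,188 J = -77.2 kJ.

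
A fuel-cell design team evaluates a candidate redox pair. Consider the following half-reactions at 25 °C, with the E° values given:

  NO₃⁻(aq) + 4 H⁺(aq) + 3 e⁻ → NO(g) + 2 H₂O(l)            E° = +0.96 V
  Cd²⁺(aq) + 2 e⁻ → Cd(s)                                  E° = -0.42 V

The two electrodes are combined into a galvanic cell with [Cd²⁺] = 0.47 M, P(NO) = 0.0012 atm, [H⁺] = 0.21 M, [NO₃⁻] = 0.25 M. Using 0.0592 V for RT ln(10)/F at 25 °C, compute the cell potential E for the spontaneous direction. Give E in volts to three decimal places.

NO₃⁻/NO is the cathode (higher E°), Cd²⁺/Cd the anode: E°cell = +0.96 − (-0.42) = +1.38 V, n = 6.
Overall: 2 NO₃⁻(aq) + 8 H⁺(aq) + 3 Cd(s) → 2 NO(g) + 4 H₂O(l) + 3 Cd²⁺(aq)
Q = P(NO)^2·[Cd²⁺]^3 / ([NO₃⁻]^2·[H⁺]^8); log Q = -0.199.
E = E° − (0.0592/n) log Q = +1.38 − (0.0592/6)(-0.199) = +1.382 V.

+1.382 V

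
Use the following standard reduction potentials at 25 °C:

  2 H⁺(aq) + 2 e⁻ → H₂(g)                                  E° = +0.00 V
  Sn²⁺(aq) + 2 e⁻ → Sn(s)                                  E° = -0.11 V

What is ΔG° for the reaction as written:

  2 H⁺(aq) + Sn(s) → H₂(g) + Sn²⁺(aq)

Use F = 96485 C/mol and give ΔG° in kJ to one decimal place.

As written, H⁺/H₂ is reduced (cathode) and Sn²⁺/Sn is oxidised (anode), so E°cell = (+0.00) − (-0.11) = +0.11 V.
Balancing electrons gives n = 2.
ΔG° = −nFE° = −(2)(96485)(+0.11) = -21,227 J = -21.2 kJ.

-21.2 kJ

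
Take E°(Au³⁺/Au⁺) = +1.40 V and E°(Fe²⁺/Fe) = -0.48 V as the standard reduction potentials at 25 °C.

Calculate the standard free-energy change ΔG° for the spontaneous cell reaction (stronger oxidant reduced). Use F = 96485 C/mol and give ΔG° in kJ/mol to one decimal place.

-362.8 kJ/mol

Au³⁺/Au⁺ (E° = +1.40 V) is the cathode; Fe²⁺/Fe (E° = -0.48 V) is the anode, so E°cell = +1.88 V.
Balancing electrons gives n = 2 (lcm of 2 and 2).
ΔG° = −nFE° = −(2)(96485)(+1.88) = -362,784 J = -362.8 kJ/mol.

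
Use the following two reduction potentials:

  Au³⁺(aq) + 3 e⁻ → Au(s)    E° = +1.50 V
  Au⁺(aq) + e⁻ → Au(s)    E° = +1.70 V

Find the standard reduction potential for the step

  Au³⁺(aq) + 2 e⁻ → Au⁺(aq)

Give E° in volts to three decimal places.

+1.400 V

Sequential free energies add, so n₃E°₃ = n₁E°₁ + n₂E°₂.
With n₃ = 3, and the known step contributing 1×(+1.70) V, the unknown satisfies 2·E° = 3×(+1.50) − 1×(+1.70) = +2.800.
E° = +2.800 / 2 = +1.400 V.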